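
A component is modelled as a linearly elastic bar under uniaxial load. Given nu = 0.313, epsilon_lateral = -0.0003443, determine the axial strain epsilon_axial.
Model: a linearly elastic bar under uniaxial load, so epsilon_lateral = -nu·epsilon_axial.
Solve for epsilon_axial: epsilon_axial = -epsilon_lateral / nu.
Substitute:
  epsilon_axial = -(-0.0003443) / 0.313
  epsilon_axial = 0.0011
Final answer: epsilon_axial = 0.0011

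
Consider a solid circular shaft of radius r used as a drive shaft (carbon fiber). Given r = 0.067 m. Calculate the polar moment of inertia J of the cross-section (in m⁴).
Model: a solid circular shaft of radius r, so J = (π·r^4) / 2.
Substitute:
  J = (π × 0.067^4) / 2
  J = 3.165 × 10⁻⁵ m⁴
Final answer: J = 3.165 × 10⁻⁵ m⁴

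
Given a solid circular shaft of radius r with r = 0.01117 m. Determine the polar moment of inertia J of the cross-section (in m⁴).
Model: a solid circular shaft of radius r, so J = (π·r^4) / 2.
Substitute:
  J = (π × 0.01117^4) / 2
  J = 2.445 × 10⁻⁸ m⁴
Final answer: J = 2.445 × 10⁻⁸ m⁴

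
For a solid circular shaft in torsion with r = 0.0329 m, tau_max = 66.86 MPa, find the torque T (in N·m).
Model: a solid circular shaft in torsion, so tau_max = (2·T) / (π·r^3).
Solve for T: T = (π·tau_max·r^3) / 2.
Convert to SI units:
  tau_max = 66.86 MPa = 6.686 × 10⁷ Pa
Substitute:
  T = (π × (6.686 × 10⁷) × 0.0329^3) / 2
  T = 3740 N·m
Final answer: T = 3740 N·m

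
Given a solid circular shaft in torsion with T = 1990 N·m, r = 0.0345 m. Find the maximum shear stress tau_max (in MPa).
Model: a solid circular shaft in torsion, so tau_max = (2·T) / (π·r^3).
Substitute:
  tau_max = (2 × 1990) / (π × 0.0345^3)
  tau_max = 3.085 × 10⁷ Pa
Convert: tau_max = 3.085 × 10⁷ Pa = 30.85 MPa
Final answer: tau_max = 30.85 MPa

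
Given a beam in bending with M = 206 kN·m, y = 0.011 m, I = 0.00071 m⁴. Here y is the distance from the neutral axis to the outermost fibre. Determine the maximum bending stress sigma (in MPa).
Model: a beam in bending, so sigma = (M·y) / I.
Convert to SI units:
  M = 206 kN·m = 206000 N·m
Substitute:
  sigma = (206000 × 0.011) / 0.00071
  sigma = 3.192 × 10⁶ Pa
Convert: sigma = 3.192 × 10⁶ Pa = 3.192 MPa
Final answer: sigma = 3.192 MPa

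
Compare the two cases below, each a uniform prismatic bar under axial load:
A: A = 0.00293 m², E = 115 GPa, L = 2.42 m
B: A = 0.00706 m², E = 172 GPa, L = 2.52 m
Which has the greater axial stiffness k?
Model: a uniform prismatic bar under axial load, so k = (A·E) / L (SI units).
  A: k = (0.00293 × (1.15 × 10¹¹)) / 2.42 = 1.392 × 10⁸ N/m = 139.2 MN/m
  B: k = (0.00706 × (1.72 × 10¹¹)) / 2.52 = 4.819 × 10⁸ N/m = 481.9 MN/m
481.9 MN/m > 139.2 MN/m, so B is larger.
Final answer: B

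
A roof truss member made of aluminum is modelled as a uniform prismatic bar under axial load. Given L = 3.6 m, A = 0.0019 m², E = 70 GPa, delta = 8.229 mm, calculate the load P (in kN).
Model: a uniform prismatic bar under axial load, so delta = (P·L) / (A·E).
Solve for P: P = (delta·A·E) / L.
Convert to SI units:
  E = 70 GPa = 7 × 10¹⁰ Pa
  delta = 8.229 mm = 0.008229 m
Substitute:
  P = (0.008229 × 0.0019 × (7 × 10¹⁰)) / 3.6
  P = 304000 N
Convert: P = 304000 N = 304 kN
Final answer: P = 304 kN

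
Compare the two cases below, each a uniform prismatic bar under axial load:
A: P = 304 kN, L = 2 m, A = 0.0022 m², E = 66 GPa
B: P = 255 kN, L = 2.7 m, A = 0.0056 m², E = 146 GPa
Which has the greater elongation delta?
Model: a uniform prismatic bar under axial load, so delta = (P·L) / (A·E) (SI units).
  A: delta = (304000 × 2) / (0.0022 × (6.6 × 10¹⁰)) = 0.004187 m = 4.187 mm
  B: delta = (255000 × 2.7) / (0.0056 × (1.46 × 10¹¹)) = 0.0008421 m = 0.8421 mm
4.187 mm > 0.8421 mm, so A is larger.
Final answer: A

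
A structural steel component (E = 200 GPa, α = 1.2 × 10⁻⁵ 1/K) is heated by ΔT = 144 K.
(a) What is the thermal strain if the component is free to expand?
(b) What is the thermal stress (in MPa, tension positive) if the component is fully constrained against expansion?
(a) Free thermal strain ε_th = α·ΔT = (1.2 × 10⁻⁵) × 144 = 0.001728
(b) Fully constrained, the expansion is suppressed, so σ = -E·α·ΔT. Convert E = 200 GPa = 2 × 10¹¹ Pa.
  σ = -(2 × 10¹¹) × (1.2 × 10⁻⁵) × 144 = -3.456 × 10⁸ Pa = -345.6 MPa (compressive)
Final answer: (a) ε_th = 0.001728, (b) σ = -345.6 MPa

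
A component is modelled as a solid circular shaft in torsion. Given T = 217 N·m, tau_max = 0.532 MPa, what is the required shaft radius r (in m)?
Model: a solid circular shaft in torsion, so tau_max = (2·T) / (π·r^3).
Solve for r: r = ((2·T) / (π·tau_max))^(1/3).
Convert to SI units:
  tau_max = 0.532 MPa = 532000 Pa
Substitute:
  r = ((2 × 217) / (π × 532000))^(1/3)
  r = 0.0638 m
Final answer: r = 0.0638 m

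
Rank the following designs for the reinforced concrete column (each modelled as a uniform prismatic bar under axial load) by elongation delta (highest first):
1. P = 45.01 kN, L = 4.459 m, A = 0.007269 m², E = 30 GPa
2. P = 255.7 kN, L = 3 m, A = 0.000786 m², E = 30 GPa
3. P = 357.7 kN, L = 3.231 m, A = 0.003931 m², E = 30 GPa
Model: a uniform prismatic bar under axial load, so delta = (P·L) / (A·E) (SI units).
  Case 1: delta = (45010 × 4.459) / (0.007269 × (3 × 10¹⁰)) = 0.0009203 m = 0.9203 mm
  Case 2: delta = (255700 × 3) / (0.000786 × (3 × 10¹⁰)) = 0.03253 m = 32.53 mm
  Case 3: delta = (357700 × 3.231) / (0.003931 × (3 × 10¹⁰)) = 0.0098 m = 9.8 mm
Ordering: 32.53 mm (case 2) > 9.8 mm (case 3) > 0.9203 mm (case 1)
Final answer: 2, 3, 1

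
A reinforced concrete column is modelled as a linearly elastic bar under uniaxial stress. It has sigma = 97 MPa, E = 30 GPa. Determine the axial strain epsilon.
Model: a linearly elastic bar under uniaxial stress, so epsilon = sigma / E.
Convert to SI units:
  sigma = 97 MPa = 9.7 × 10⁷ Pa
  E = 30 GPa = 3 × 10¹⁰ Pa
Substitute:
  epsilon = (9.7 × 10⁷) / (3 × 10¹⁰)
  epsilon = 0.003233
Final answer: epsilon = 0.003233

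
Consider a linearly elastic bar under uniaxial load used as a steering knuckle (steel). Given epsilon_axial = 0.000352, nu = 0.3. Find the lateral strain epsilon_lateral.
Model: a linearly elastic bar under uniaxial load, so epsilon_lateral = -nu·epsilon_axial.
Substitute:
  epsilon_lateral = -(0.3 × 0.000352)
  epsilon_lateral = -0.0001056
Final answer: epsilon_lateral = -0.0001056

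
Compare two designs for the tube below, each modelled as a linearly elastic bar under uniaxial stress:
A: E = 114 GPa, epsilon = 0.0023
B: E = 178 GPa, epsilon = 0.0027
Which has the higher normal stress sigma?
Model: a linearly elastic bar under uniaxial stress, so sigma = E·epsilon (SI units).
  A: sigma = (1.14 × 10¹¹) × 0.0023 = 2.622 × 10⁸ Pa = 262.2 MPa
  B: sigma = (1.78 × 10¹¹) × 0.0027 = 4.806 × 10⁸ Pa = 480.6 MPa
480.6 MPa > 262.2 MPa, so B is larger.
Final answer: B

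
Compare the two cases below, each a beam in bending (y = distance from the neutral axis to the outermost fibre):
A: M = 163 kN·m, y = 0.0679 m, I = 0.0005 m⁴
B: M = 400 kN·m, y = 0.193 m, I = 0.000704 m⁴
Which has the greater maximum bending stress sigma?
Model: a beam in bending (y = distance from the neutral axis to the outermost fibre), so sigma = (M·y) / I (SI units).
  A: sigma = (163000 × 0.0679) / 0.0005 = 2.214 × 10⁷ Pa = 22.14 MPa
  B: sigma = (400000 × 0.193) / 0.000704 = 1.097 × 10⁸ Pa = 109.7 MPa
109.7 MPa > 22.14 MPa, so B is larger.
Final answer: B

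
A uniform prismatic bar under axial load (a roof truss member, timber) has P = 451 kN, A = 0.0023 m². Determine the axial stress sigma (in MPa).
Model: a uniform prismatic bar under axial load, so sigma = P / A.
Convert to SI units:
  P = 451 kN = 451000 N
Substitute:
  sigma = 451000 / 0.0023
  sigma = 1.961 × 10⁸ Pa
Convert: sigma = 1.961 × 10⁸ Pa = 196.1 MPa
Final answer: sigma = 196.1 MPa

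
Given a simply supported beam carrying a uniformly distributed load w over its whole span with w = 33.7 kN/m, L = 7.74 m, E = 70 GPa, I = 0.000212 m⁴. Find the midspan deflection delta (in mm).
Model: a simply supported beam carrying a uniformly distributed load w over its whole span, so delta = (5·w·L^4) / (384·E·I).
Convert to SI units:
  w = 33.7 kN/m = 33700 N/m
  E = 70 GPa = 7 × 10¹⁰ Pa
Substitute:
  delta = (5 × 33700 × 7.74^4) / (384 × (7 × 10¹⁰) × 0.000212)
  delta = 0.1061 m
Convert: delta = 0.1061 m = 106.1 mm
Final answer: delta = 106.1 mm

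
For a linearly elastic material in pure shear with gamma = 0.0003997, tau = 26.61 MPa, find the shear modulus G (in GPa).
Model: a linearly elastic material in pure shear, so tau = G·gamma.
Solve for G: G = tau / gamma.
Convert to SI units:
  tau = 26.61 MPa = 2.661 × 10⁷ Pa
Substitute:
  G = (2.661 × 10⁷) / 0.0003997
  G = 6.657 × 10¹⁰ Pa
Convert: G = 6.657 × 10¹⁰ Pa = 66.57 GPa
Final answer: G = 66.57 GPa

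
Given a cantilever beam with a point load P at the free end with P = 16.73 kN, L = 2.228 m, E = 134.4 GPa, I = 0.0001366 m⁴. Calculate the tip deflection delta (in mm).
Model: a cantilever beam with a point load P at the free end, so delta = (P·L^3) / (3·E·I).
Convert to SI units:
  P = 16.73 kN = 16730 N
  E = 134.4 GPa = 1.344 × 10¹¹ Pa
Substitute:
  delta = (16730 × 2.228^3) / (3 × (1.344 × 10¹¹) × 0.0001366)
  delta = 0.003359 m
Convert: delta = 0.003359 m = 3.359 mm
Final answer: delta = 3.359 mm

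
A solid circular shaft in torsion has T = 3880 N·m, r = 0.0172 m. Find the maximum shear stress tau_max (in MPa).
Model: a solid circular shaft in torsion, so tau_max = (2·T) / (π·r^3).
Substitute:
  tau_max = (2 × 3880) / (π × 0.0172^3)
  tau_max = 4.854 × 10⁸ Pa
Convert: tau_max = 4.854 × 10⁸ Pa = 485.4 MPa
Final answer: tau_max = 485.4 MPa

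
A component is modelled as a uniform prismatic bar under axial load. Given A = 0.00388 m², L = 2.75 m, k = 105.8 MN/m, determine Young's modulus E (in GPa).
Model: a uniform prismatic bar under axial load, so k = (A·E) / L.
Solve for E: E = (k·L) / A.
Convert to SI units:
  k = 105.8 MN/m = 1.058 × 10⁸ N/m
Substitute:
  E = ((1.058 × 10⁸) × 2.75) / 0.00388
  E = 7.499 × 10¹⁰ Pa
Convert: E = 7.499 × 10¹⁰ Pa = 74.99 GPa
Final answer: E = 74.99 GPa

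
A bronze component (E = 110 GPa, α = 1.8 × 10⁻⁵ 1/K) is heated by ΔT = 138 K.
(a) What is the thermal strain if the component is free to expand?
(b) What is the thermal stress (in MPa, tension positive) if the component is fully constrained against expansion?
(a) Free thermal strain ε_th = α·ΔT = (1.8 × 10⁻⁵) × 138 = 0.002484
(b) Fully constrained, the expansion is suppressed, so σ = -E·α·ΔT. Convert E = 110 GPa = 1.1 × 10¹¹ Pa.
  σ = -(1.1 × 10¹¹) × (1.8 × 10⁻⁵) × 138 = -2.732 × 10⁸ Pa = -273.2 MPa (compressive)
Final answer: (a) ε_th = 0.002484, (b) σ = -273.2 MPa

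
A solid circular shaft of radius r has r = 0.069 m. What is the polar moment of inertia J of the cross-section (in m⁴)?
Model: a solid circular shaft of radius r, so J = (π·r^4) / 2.
Substitute:
  J = (π × 0.069^4) / 2
  J = 3.561 × 10⁻⁵ m⁴
Final answer: J = 3.561 × 10⁻⁵ m⁴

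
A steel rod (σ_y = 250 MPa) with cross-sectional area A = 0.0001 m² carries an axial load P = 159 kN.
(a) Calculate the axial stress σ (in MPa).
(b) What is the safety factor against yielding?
(a) Axial stress σ = P/A. Convert P = 159 kN = 159000 N.
  σ = 159000 / 0.0001 = 1.59 × 10⁹ Pa = 1590 MPa
(b) Safety factor SF = σ_y/σ = 250 / 1590 = 0.1572
Final answer: (a) σ = 1590 MPa, (b) SF = 0.1572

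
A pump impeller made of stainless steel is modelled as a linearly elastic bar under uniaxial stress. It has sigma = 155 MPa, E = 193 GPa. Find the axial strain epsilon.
Model: a linearly elastic bar under uniaxial stress, so epsilon = sigma / E.
Convert to SI units:
  sigma = 155 MPa = 1.55 × 10⁸ Pa
  E = 193 GPa = 1.93 × 10¹¹ Pa
Substitute:
  epsilon = (1.55 × 10⁸) / (1.93 × 10¹¹)
  epsilon = 0.0008031
Final answer: epsilon = 0.0008031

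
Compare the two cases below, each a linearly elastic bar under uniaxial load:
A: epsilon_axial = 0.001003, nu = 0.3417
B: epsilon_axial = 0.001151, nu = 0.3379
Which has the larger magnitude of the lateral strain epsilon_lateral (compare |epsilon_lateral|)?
Model: a linearly elastic bar under uniaxial load, so epsilon_lateral = -nu·epsilon_axial (SI units).
  A: epsilon_lateral = -(0.3417 × 0.001003) = -0.0003427
  B: epsilon_lateral = -(0.3379 × 0.001151) = -0.0003889
|epsilon_lateral|: A = 0.0003427, B = 0.0003889, so B is larger in magnitude.
Final answer: B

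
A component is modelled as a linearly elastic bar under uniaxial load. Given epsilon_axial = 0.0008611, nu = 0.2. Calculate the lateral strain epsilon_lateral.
Model: a linearly elastic bar under uniaxial load, so epsilon_lateral = -nu·epsilon_axial.
Substitute:
  epsilon_lateral = -(0.2 × 0.0008611)
  epsilon_lateral = -0.0001722
Final answer: epsilon_lateral = -0.0001722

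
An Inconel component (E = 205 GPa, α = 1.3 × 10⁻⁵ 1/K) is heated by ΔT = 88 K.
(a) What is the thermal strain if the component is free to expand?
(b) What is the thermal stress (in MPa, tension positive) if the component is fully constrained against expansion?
(a) Free thermal strain ε_th = α·ΔT = (1.3 × 10⁻⁵) × 88 = 0.001144
(b) Fully constrained, the expansion is suppressed, so σ = -E·α·ΔT. Convert E = 205 GPa = 2.05 × 10¹¹ Pa.
  σ = -(2.05 × 10¹¹) × (1.3 × 10⁻⁵) × 88 = -2.345 × 10⁸ Pa = -234.5 MPa (compressive)
Final answer: (a) ε_th = 0.001144, (b) σ = -234.5 MPa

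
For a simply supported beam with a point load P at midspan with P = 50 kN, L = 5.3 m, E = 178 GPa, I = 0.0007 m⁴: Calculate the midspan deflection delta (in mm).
Model: a simply supported beam with a point load P at midspan, so delta = (P·L^3) / (48·E·I).
Convert to SI units:
  P = 50 kN = 50000 N
  E = 178 GPa = 1.78 × 10¹¹ Pa
Substitute:
  delta = (50000 × 5.3^3) / (48 × (1.78 × 10¹¹) × 0.0007)
  delta = 0.001245 m
Convert: delta = 0.001245 m = 1.245 mm
Final answer: delta = 1.245 mm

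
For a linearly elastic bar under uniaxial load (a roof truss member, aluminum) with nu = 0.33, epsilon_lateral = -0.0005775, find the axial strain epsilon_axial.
Model: a linearly elastic bar under uniaxial load, so epsilon_lateral = -nu·epsilon_axial.
Solve for epsilon_axial: epsilon_axial = -epsilon_lateral / nu.
Substitute:
  epsilon_axial = -(-0.0005775) / 0.33
  epsilon_axial = 0.00175
Final answer: epsilon_axial = 0.00175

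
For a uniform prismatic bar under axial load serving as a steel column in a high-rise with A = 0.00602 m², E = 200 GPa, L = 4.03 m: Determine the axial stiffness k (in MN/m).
Model: a uniform prismatic bar under axial load, so k = (A·E) / L.
Convert to SI units:
  E = 200 GPa = 2 × 10¹¹ Pa
Substitute:
  k = (0.00602 × (2 × 10¹¹)) / 4.03
  k = 2.988 × 10⁸ N/m
Convert: k = 2.988 × 10⁸ N/m = 298.8 MN/m
Final answer: k = 298.8 MN/m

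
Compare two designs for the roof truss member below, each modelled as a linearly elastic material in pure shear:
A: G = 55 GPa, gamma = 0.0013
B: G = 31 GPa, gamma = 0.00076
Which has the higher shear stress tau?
Model: a linearly elastic material in pure shear, so tau = G·gamma (SI units).
  A: tau = (5.5 × 10¹⁰) × 0.0013 = 7.15 × 10⁷ Pa = 71.5 MPa
  B: tau = (3.1 × 10¹⁰) × 0.00076 = 2.356 × 10⁷ Pa = 23.56 MPa
71.5 MPa > 23.56 MPa, so A is larger.
Final answer: A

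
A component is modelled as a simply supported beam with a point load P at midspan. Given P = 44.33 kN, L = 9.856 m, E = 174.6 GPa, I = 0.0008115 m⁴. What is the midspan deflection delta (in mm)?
Model: a simply supported beam with a point load P at midspan, so delta = (P·L^3) / (48·E·I).
Convert to SI units:
  P = 44.33 kN = 44330 N
  E = 174.6 GPa = 1.746 × 10¹¹ Pa
Substitute:
  delta = (44330 × 9.856^3) / (48 × (1.746 × 10¹¹) × 0.0008115)
  delta = 0.006241 m
Convert: delta = 0.006241 m = 6.241 mm
Final answer: delta = 6.241 mm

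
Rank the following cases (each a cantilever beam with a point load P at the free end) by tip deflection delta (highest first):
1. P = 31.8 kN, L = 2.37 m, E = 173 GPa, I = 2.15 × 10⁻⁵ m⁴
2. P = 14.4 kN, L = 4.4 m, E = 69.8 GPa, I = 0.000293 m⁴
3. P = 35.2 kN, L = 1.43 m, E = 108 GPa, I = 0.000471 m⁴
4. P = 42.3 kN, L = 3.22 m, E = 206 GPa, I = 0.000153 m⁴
Model: a cantilever beam with a point load P at the free end, so delta = (P·L^3) / (3·E·I) (SI units).
  Case 1: delta = (31800 × 2.37^3) / (3 × (1.73 × 10¹¹) × (2.15 × 10⁻⁵)) = 0.03794 m = 37.94 mm
  Case 2: delta = (14400 × 4.4^3) / (3 × (6.98 × 10¹⁰) × 0.000293) = 0.01999 m = 19.99 mm
  Case 3: delta = (35200 × 1.43^3) / (3 × (1.08 × 10¹¹) × 0.000471) = 0.0006745 m = 0.6745 mm
  Case 4: delta = (42300 × 3.22^3) / (3 × (2.06 × 10¹¹) × 0.000153) = 0.01494 m = 14.94 mm
Ordering: 37.94 mm (case 1) > 19.99 mm (case 2) > 14.94 mm (case 4) > 0.6745 mm (case 3)
Final answer: 1, 2, 4, 3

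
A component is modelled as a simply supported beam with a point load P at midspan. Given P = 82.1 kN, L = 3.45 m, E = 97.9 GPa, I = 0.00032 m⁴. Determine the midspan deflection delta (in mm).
Model: a simply supported beam with a point load P at midspan, so delta = (P·L^3) / (48·E·I).
Convert to SI units:
  P = 82.1 kN = 82100 N
  E = 97.9 GPa = 9.79 × 10¹⁰ Pa
Substitute:
  delta = (82100 × 3.45^3) / (48 × (9.79 × 10¹⁰) × 0.00032)
  delta = 0.002242 m
Convert: delta = 0.002242 m = 2.242 mm
Final answer: delta = 2.242 mm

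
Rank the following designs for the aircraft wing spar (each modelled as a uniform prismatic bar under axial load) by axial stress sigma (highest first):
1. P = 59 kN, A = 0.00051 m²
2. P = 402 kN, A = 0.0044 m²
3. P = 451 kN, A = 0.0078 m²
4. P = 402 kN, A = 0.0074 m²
Model: a uniform prismatic bar under axial load, so sigma = P / A (SI units).
  Case 1: sigma = 59000 / 0.00051 = 1.157 × 10⁸ Pa = 115.7 MPa
  Case 2: sigma = 402000 / 0.0044 = 9.136 × 10⁷ Pa = 91.36 MPa
  Case 3: sigma = 451000 / 0.0078 = 5.782 × 10⁷ Pa = 57.82 MPa
  Case 4: sigma = 402000 / 0.0074 = 5.432 × 10⁷ Pa = 54.32 MPa
Ordering: 115.7 MPa (case 1) > 91.36 MPa (case 2) > 57.82 MPa (case 3) > 54.32 MPa (case 4)
Final answer: 1, 2, 3, 4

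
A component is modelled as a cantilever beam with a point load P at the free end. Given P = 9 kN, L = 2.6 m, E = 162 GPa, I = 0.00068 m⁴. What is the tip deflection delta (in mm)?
Model: a cantilever beam with a point load P at the free end, so delta = (P·L^3) / (3·E·I).
Convert to SI units:
  P = 9 kN = 9000 N
  E = 162 GPa = 1.62 × 10¹¹ Pa
Substitute:
  delta = (9000 × 2.6^3) / (3 × (1.62 × 10¹¹) × 0.00068)
  delta = 0.0004786 m
Convert: delta = 0.0004786 m = 0.4786 mm
Final answer: delta = 0.4786 mm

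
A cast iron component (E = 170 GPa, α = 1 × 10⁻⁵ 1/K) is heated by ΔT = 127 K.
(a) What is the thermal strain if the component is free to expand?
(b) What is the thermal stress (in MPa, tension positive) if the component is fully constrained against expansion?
(a) Free thermal strain ε_th = α·ΔT = (1 × 10⁻⁵) × 127 = 0.00127
(b) Fully constrained, the expansion is suppressed, so σ = -E·α·ΔT. Convert E = 170 GPa = 1.7 × 10¹¹ Pa.
  σ = -(1.7 × 10¹¹) × (1 × 10⁻⁵) × 127 = -2.159 × 10⁸ Pa = -215.9 MPa (compressive)
Final answer: (a) ε_th = 0.00127, (b) σ = -215.9 MPa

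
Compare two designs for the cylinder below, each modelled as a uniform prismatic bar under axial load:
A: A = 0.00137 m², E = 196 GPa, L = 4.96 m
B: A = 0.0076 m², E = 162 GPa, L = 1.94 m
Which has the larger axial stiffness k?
Model: a uniform prismatic bar under axial load, so k = (A·E) / L (SI units).
  A: k = (0.00137 × (1.96 × 10¹¹)) / 4.96 = 5.414 × 10⁷ N/m = 54.14 MN/m
  B: k = (0.0076 × (1.62 × 10¹¹)) / 1.94 = 6.346 × 10⁸ N/m = 634.6 MN/m
634.6 MN/m > 54.14 MN/m, so B is larger.
Final answer: B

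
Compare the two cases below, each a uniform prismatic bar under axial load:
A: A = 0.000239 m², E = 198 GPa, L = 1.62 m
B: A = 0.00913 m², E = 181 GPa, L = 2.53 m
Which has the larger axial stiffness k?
Model: a uniform prismatic bar under axial load, so k = (A·E) / L (SI units).
  A: k = (0.000239 × (1.98 × 10¹¹)) / 1.62 = 2.921 × 10⁷ N/m = 29.21 MN/m
  B: k = (0.00913 × (1.81 × 10¹¹)) / 2.53 = 6.532 × 10⁸ N/m = 653.2 MN/m
653.2 MN/m > 29.21 MN/m, so B is larger.
Final answer: B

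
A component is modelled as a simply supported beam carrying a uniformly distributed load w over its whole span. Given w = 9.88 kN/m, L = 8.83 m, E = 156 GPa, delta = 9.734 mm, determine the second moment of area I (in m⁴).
Model: a simply supported beam carrying a uniformly distributed load w over its whole span, so delta = (5·w·L^4) / (384·E·I).
Solve for I: I = (5·w·L^4) / (384·delta·E).
Convert to SI units:
  w = 9.88 kN/m = 9880 N/m
  E = 156 GPa = 1.56 × 10¹¹ Pa
  delta = 9.734 mm = 0.009734 m
Substitute:
  I = (5 × 9880 × 8.83^4) / (384 × 0.009734 × (1.56 × 10¹¹))
  I = 0.000515 m⁴
Final answer: I = 0.000515 m⁴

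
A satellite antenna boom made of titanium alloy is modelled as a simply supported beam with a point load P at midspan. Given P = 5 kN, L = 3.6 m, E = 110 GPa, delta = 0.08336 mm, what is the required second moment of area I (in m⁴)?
Model: a simply supported beam with a point load P at midspan, so delta = (P·L^3) / (48·E·I).
Solve for I: I = (P·L^3) / (48·delta·E).
Convert to SI units:
  P = 5 kN = 5000 N
  E = 110 GPa = 1.1 × 10¹¹ Pa
  delta = 0.08336 mm = 8.336 × 10⁻⁵ m
Substitute:
  I = (5000 × 3.6^3) / (48 × (8.336 × 10⁻⁵) × (1.1 × 10¹¹))
  I = 0.00053 m⁴
Final answer: I = 0.00053 m⁴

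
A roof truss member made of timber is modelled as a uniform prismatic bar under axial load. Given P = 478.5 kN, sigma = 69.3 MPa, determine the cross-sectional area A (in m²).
Model: a uniform prismatic bar under axial load, so sigma = P / A.
Solve for A: A = P / sigma.
Convert to SI units:
  P = 478.5 kN = 478500 N
  sigma = 69.3 MPa = 6.93 × 10⁷ Pa
Substitute:
  A = 478500 / (6.93 × 10⁷)
  A = 0.006905 m²
Final answer: A = 0.006905 m²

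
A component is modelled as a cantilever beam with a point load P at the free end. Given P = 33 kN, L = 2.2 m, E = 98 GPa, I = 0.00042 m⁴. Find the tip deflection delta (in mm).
Model: a cantilever beam with a point load P at the free end, so delta = (P·L^3) / (3·E·I).
Convert to SI units:
  P = 33 kN = 33000 N
  E = 98 GPa = 9.8 × 10¹⁰ Pa
Substitute:
  delta = (33000 × 2.2^3) / (3 × (9.8 × 10¹⁰) × 0.00042)
  delta = 0.002846 m
Convert: delta = 0.002846 m = 2.846 mm
Final answer: delta = 2.846 mm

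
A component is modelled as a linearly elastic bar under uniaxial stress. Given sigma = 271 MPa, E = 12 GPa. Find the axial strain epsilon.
Model: a linearly elastic bar under uniaxial stress, so epsilon = sigma / E.
Convert to SI units:
  sigma = 271 MPa = 2.71 × 10⁸ Pa
  E = 12 GPa = 1.2 × 10¹⁰ Pa
Substitute:
  epsilon = (2.71 × 10⁸) / (1.2 × 10¹⁰)
  epsilon = 0.02258
Final answer: epsilon = 0.02258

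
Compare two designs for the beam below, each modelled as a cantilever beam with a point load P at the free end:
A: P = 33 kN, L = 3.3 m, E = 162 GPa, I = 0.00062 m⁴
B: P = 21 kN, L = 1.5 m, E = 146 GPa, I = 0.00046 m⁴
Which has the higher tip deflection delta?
Model: a cantilever beam with a point load P at the free end, so delta = (P·L^3) / (3·E·I) (SI units).
  A: delta = (33000 × 3.3^3) / (3 × (1.62 × 10¹¹) × 0.00062) = 0.003936 m = 3.936 mm
  B: delta = (21000 × 1.5^3) / (3 × (1.46 × 10¹¹) × 0.00046) = 0.0003518 m = 0.3518 mm
3.936 mm > 0.3518 mm, so A is larger.
Final answer: A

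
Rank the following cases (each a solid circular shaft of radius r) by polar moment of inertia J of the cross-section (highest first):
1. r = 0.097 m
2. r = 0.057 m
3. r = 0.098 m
Model: a solid circular shaft of radius r, so J = (π·r^4) / 2 (SI units).
  Case 1: J = (π × 0.097^4) / 2 = 0.0001391 m⁴
  Case 2: J = (π × 0.057^4) / 2 = 1.658 × 10⁻⁵ m⁴
  Case 3: J = (π × 0.098^4) / 2 = 0.0001449 m⁴
Ordering: 0.0001449 m⁴ (case 3) > 0.0001391 m⁴ (case 1) > 1.658 × 10⁻⁵ m⁴ (case 2)
Final answer: 3, 1, 2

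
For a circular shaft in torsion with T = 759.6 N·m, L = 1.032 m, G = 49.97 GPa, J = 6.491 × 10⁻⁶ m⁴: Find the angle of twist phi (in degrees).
Model: a circular shaft in torsion, so phi = (T·L) / (G·J).
Convert to SI units:
  G = 49.97 GPa = 4.997 × 10¹⁰ Pa
Substitute:
  phi = (759.6 × 1.032) / ((4.997 × 10¹⁰) × (6.491 × 10⁻⁶))
  phi = 0.002417 rad
Convert to degrees: phi = 0.002417 × 180/π = 0.1385°
Final answer: phi = 0.1385°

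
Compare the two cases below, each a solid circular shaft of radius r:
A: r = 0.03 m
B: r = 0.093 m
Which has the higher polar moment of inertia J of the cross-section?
Model: a solid circular shaft of radius r, so J = (π·r^4) / 2 (SI units).
  A: J = (π × 0.03^4) / 2 = 1.272 × 10⁻⁶ m⁴
  B: J = (π × 0.093^4) / 2 = 0.0001175 m⁴
0.0001175 m⁴ > 1.272 × 10⁻⁶ m⁴, so B is larger.
Final answer: B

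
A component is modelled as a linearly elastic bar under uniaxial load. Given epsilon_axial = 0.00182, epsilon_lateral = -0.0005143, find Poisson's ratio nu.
Model: a linearly elastic bar under uniaxial load, so epsilon_lateral = -nu·epsilon_axial.
Solve for nu: nu = -epsilon_lateral / epsilon_axial.
Substitute:
  nu = -(-0.0005143) / 0.00182
  nu = 0.2826
Final answer: nu = 0.2826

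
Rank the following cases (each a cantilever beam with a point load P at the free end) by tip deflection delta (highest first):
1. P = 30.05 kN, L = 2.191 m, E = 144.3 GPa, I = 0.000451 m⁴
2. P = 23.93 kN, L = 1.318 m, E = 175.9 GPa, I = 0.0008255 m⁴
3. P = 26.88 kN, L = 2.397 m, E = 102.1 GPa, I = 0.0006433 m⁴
Model: a cantilever beam with a point load P at the free end, so delta = (P·L^3) / (3·E·I) (SI units).
  Case 1: delta = (30050 × 2.191^3) / (3 × (1.443 × 10¹¹) × 0.000451) = 0.001619 m = 1.619 mm
  Case 2: delta = (23930 × 1.318^3) / (3 × (1.759 × 10¹¹) × 0.0008255) = 0.0001258 m = 0.1258 mm
  Case 3: delta = (26880 × 2.397^3) / (3 × (1.021 × 10¹¹) × 0.0006433) = 0.001879 m = 1.879 mm
Ordering: 1.879 mm (case 3) > 1.619 mm (case 1) > 0.1258 mm (case 2)
Final answer: 3, 1, 2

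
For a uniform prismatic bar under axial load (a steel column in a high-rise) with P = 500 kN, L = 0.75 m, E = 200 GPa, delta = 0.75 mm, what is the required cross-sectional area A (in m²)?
Model: a uniform prismatic bar under axial load, so delta = (P·L) / (A·E).
Solve for A: A = (P·L) / (delta·E).
Convert to SI units:
  P = 500 kN = 500000 N
  E = 200 GPa = 2 × 10¹¹ Pa
  delta = 0.75 mm = 0.00075 m
Substitute:
  A = (500000 × 0.75) / (0.00075 × (2 × 10¹¹))
  A = 0.0025 m²
Final answer: A = 0.0025 m²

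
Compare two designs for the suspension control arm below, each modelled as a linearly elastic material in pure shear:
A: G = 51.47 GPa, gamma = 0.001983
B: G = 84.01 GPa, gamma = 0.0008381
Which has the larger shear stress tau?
Model: a linearly elastic material in pure shear, so tau = G·gamma (SI units).
  A: tau = (5.147 × 10¹⁰) × 0.001983 = 1.021 × 10⁸ Pa = 102.1 MPa
  B: tau = (8.401 × 10¹⁰) × 0.0008381 = 7.041 × 10⁷ Pa = 70.41 MPa
102.1 MPa > 70.41 MPa, so A is larger.
Final answer: A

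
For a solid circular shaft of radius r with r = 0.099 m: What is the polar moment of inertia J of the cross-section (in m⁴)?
Model: a solid circular shaft of radius r, so J = (π·r^4) / 2.
Substitute:
  J = (π × 0.099^4) / 2
  J = 0.0001509 m⁴
Final answer: J = 0.0001509 m⁴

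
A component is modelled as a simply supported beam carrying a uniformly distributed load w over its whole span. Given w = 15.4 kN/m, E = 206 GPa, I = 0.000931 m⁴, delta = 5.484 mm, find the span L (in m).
Model: a simply supported beam carrying a uniformly distributed load w over its whole span, so delta = (5·w·L^4) / (384·E·I).
Solve for L: L = ((384·delta·E·I) / (5·w))^(1/4).
Convert to SI units:
  w = 15.4 kN/m = 15400 N/m
  E = 206 GPa = 2.06 × 10¹¹ Pa
  delta = 5.484 mm = 0.005484 m
Substitute:
  L = ((384 × 0.005484 × (2.06 × 10¹¹) × 0.000931) / (5 × 15400))^(1/4)
  L = 8.51 m
Final answer: L = 8.51 m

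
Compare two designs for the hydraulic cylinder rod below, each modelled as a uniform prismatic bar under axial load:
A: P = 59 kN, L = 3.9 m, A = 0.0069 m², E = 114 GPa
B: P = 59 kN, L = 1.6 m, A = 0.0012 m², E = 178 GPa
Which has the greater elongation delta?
Model: a uniform prismatic bar under axial load, so delta = (P·L) / (A·E) (SI units).
  A: delta = (59000 × 3.9) / (0.0069 × (1.14 × 10¹¹)) = 0.0002925 m = 0.2925 mm
  B: delta = (59000 × 1.6) / (0.0012 × (1.78 × 10¹¹)) = 0.0004419 m = 0.4419 mm
0.4419 mm > 0.2925 mm, so B is larger.
Final answer: B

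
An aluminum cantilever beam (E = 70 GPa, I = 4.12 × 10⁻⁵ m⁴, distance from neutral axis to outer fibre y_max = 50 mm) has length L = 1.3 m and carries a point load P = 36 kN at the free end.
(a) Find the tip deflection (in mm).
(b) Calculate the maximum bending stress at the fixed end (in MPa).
(a) Tip deflection of a cantilever with an end point load: δ = P·L^3 / (3·E·I). Convert P = 36 kN = 36000 N, E = 70 GPa = 7 × 10¹⁰ Pa.
  δ = (36000 × 1.3^3) / (3 × (7 × 10¹⁰) × (4.12 × 10⁻⁵)) = 0.009141 m = 9.141 mm
(b) Maximum bending moment at the fixed end: M = P·L = 36000 × 1.3 = 46800 N·m. Convert y_max = 50 mm = 0.05 m.
  σ = M·y_max / I = (46800 × 0.05) / (4.12 × 10⁻⁵) = 5.68 × 10⁷ Pa = 56.8 MPa
Final answer: (a) δ = 9.141 mm, (b) σ = 56.8 MPa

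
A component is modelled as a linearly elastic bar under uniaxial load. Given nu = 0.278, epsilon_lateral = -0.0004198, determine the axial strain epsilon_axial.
Model: a linearly elastic bar under uniaxial load, so epsilon_lateral = -nu·epsilon_axial.
Solve for epsilon_axial: epsilon_axial = -epsilon_lateral / nu.
Substitute:
  epsilon_axial = -(-0.0004198) / 0.278
  epsilon_axial = 0.00151
Final answer: epsilon_axial = 0.00151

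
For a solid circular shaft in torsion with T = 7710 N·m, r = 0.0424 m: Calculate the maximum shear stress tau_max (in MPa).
Model: a solid circular shaft in torsion, so tau_max = (2·T) / (π·r^3).
Substitute:
  tau_max = (2 × 7710) / (π × 0.0424^3)
  tau_max = 6.439 × 10⁷ Pa
Convert: tau_max = 6.439 × 10⁷ Pa = 64.39 MPa
Final answer: tau_max = 64.39 MPa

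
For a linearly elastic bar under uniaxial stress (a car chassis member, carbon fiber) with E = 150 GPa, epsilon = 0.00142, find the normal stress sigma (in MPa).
Model: a linearly elastic bar under uniaxial stress, so epsilon = sigma / E.
Solve for sigma: sigma = epsilon·E.
Convert to SI units:
  E = 150 GPa = 1.5 × 10¹¹ Pa
Substitute:
  sigma = 0.00142 × (1.5 × 10¹¹)
  sigma = 2.13 × 10⁸ Pa
Convert: sigma = 2.13 × 10⁸ Pa = 213 MPa
Final answer: sigma = 213 MPa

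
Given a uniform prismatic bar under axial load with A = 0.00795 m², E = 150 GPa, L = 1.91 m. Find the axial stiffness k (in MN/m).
Model: a uniform prismatic bar under axial load, so k = (A·E) / L.
Convert to SI units:
  E = 150 GPa = 1.5 × 10¹¹ Pa
Substitute:
  k = (0.00795 × (1.5 × 10¹¹)) / 1.91
  k = 6.243 × 10⁸ N/m
Convert: k = 6.243 × 10⁸ N/m = 624.3 MN/m
Final answer: k = 624.3 MN/m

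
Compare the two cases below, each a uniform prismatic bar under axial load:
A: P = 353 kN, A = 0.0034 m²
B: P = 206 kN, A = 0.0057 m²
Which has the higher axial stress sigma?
Model: a uniform prismatic bar under axial load, so sigma = P / A (SI units).
  A: sigma = 353000 / 0.0034 = 1.038 × 10⁸ Pa = 103.8 MPa
  B: sigma = 206000 / 0.0057 = 3.614 × 10⁷ Pa = 36.14 MPa
103.8 MPa > 36.14 MPa, so A is larger.
Final answer: A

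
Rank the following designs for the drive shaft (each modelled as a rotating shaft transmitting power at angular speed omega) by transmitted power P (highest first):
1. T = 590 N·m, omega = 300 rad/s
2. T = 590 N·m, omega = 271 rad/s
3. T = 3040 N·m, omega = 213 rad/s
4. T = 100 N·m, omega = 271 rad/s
Model: a rotating shaft transmitting power at angular speed omega, so P = T·omega (SI units).
  Case 1: P = 590 × 300 = 177000 W = 177 kW
  Case 2: P = 590 × 271 = 159900 W = 159.9 kW
  Case 3: P = 3040 × 213 = 647500 W = 647.5 kW
  Case 4: P = 100 × 271 = 27100 W = 27.1 kW
Ordering: 647.5 kW (case 3) > 177 kW (case 1) > 159.9 kW (case 2) > 27.1 kW (case 4)
Final answer: 3, 1, 2, 4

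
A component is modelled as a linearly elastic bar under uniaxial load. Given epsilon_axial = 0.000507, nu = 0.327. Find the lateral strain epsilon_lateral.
Model: a linearly elastic bar under uniaxial load, so epsilon_lateral = -nu·epsilon_axial.
Substitute:
  epsilon_lateral = -(0.327 × 0.000507)
  epsilon_lateral = -0.0001658
Final answer: epsilon_lateral = -0.0001658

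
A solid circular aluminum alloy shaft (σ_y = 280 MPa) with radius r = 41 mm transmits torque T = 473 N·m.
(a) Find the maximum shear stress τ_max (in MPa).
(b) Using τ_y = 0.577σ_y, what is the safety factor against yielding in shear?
(a) For a solid circular shaft, τ_max = T·r/J with J = π·r^4/2, i.e. τ_max = 2·T / (π·r^3). Convert r = 41 mm = 0.041 m.
  τ_max = (2 × 473) / (π × 0.041^3) = 4.369 × 10⁶ Pa = 4.369 MPa
(b) τ_y = 0.577 × 280 = 161.56 MPa
  SF = τ_y/τ_max = 161.56 / 4.369 = 36.98
Final answer: (a) τ_max = 4.369 MPa, (b) SF = 36.98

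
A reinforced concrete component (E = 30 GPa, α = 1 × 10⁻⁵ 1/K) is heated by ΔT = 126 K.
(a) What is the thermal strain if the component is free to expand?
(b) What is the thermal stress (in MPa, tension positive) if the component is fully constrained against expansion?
(a) Free thermal strain ε_th = α·ΔT = (1 × 10⁻⁵) × 126 = 0.00126
(b) Fully constrained, the expansion is suppressed, so σ = -E·α·ΔT. Convert E = 30 GPa = 3 × 10¹⁰ Pa.
  σ = -(3 × 10¹⁰) × (1 × 10⁻⁵) × 126 = -3.78 × 10⁷ Pa = -37.8 MPa (compressive)
Final answer: (a) ε_th = 0.00126, (b) σ = -37.8 MPa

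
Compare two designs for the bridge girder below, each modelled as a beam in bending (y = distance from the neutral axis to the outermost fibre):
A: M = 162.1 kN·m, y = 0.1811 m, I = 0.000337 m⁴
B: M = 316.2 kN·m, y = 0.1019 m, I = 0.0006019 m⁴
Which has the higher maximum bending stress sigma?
Model: a beam in bending (y = distance from the neutral axis to the outermost fibre), so sigma = (M·y) / I (SI units).
  A: sigma = (162100 × 0.1811) / 0.000337 = 8.711 × 10⁷ Pa = 87.11 MPa
  B: sigma = (316200 × 0.1019) / 0.0006019 = 5.353 × 10⁷ Pa = 53.53 MPa
87.11 MPa > 53.53 MPa, so A is larger.
Final answer: A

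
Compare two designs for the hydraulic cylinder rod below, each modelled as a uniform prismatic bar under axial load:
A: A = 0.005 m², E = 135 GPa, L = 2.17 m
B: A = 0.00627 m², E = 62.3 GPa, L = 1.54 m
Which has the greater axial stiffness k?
Model: a uniform prismatic bar under axial load, so k = (A·E) / L (SI units).
  A: k = (0.005 × (1.35 × 10¹¹)) / 2.17 = 3.111 × 10⁸ N/m = 311.1 MN/m
  B: k = (0.00627 × (6.23 × 10¹⁰)) / 1.54 = 2.536 × 10⁸ N/m = 253.6 MN/m
311.1 MN/m > 253.6 MN/m, so A is larger.
Final answer: A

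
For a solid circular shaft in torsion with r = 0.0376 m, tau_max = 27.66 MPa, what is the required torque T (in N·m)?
Model: a solid circular shaft in torsion, so tau_max = (2·T) / (π·r^3).
Solve for T: T = (π·tau_max·r^3) / 2.
Convert to SI units:
  tau_max = 27.66 MPa = 2.766 × 10⁷ Pa
Substitute:
  T = (π × (2.766 × 10⁷) × 0.0376^3) / 2
  T = 2310 N·m
Final answer: T = 2310 N·m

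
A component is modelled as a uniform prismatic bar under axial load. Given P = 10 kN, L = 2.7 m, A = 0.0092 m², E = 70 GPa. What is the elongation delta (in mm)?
Model: a uniform prismatic bar under axial load, so delta = (P·L) / (A·E).
Convert to SI units:
  P = 10 kN = 10000 N
  E = 70 GPa = 7 × 10¹⁰ Pa
Substitute:
  delta = (10000 × 2.7) / (0.0092 × (7 × 10¹⁰))
  delta = 4.193 × 10⁻⁵ m
Convert: delta = 4.193 × 10⁻⁵ m = 0.04193 mm
Final answer: delta = 0.04193 mm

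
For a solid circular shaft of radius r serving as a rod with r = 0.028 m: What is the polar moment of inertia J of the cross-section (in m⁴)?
Model: a solid circular shaft of radius r, so J = (π·r^4) / 2.
Substitute:
  J = (π × 0.028^4) / 2
  J = 9.655 × 10⁻⁷ m⁴
Final answer: J = 9.655 × 10⁻⁷ m⁴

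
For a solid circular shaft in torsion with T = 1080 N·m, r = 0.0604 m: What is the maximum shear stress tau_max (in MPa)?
Model: a solid circular shaft in torsion, so tau_max = (2·T) / (π·r^3).
Substitute:
  tau_max = (2 × 1080) / (π × 0.0604^3)
  tau_max = 3.12 × 10⁶ Pa
Convert: tau_max = 3.12 × 10⁶ Pa = 3.12 MPa
Final answer: tau_max = 3.12 MPa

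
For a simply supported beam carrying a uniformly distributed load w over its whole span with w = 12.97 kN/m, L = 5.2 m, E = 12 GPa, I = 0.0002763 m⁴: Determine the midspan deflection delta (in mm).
Model: a simply supported beam carrying a uniformly distributed load w over its whole span, so delta = (5·w·L^4) / (384·E·I).
Convert to SI units:
  w = 12.97 kN/m = 12970 N/m
  E = 12 GPa = 1.2 × 10¹⁰ Pa
Substitute:
  delta = (5 × 12970 × 5.2^4) / (384 × (1.2 × 10¹⁰) × 0.0002763)
  delta = 0.03724 m
Convert: delta = 0.03724 m = 37.24 mm
Final answer: delta = 37.24 mm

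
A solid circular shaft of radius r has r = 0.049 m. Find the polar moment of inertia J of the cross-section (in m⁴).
Model: a solid circular shaft of radius r, so J = (π·r^4) / 2.
Substitute:
  J = (π × 0.049^4) / 2
  J = 9.055 × 10⁻⁶ m⁴
Final answer: J = 9.055 × 10⁻⁶ m⁴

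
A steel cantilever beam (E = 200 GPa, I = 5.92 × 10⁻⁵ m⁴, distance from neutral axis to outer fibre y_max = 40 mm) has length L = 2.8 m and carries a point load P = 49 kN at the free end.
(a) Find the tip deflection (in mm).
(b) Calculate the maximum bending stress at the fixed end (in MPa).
(a) Tip deflection of a cantilever with an end point load: δ = P·L^3 / (3·E·I). Convert P = 49 kN = 49000 N, E = 200 GPa = 2 × 10¹¹ Pa.
  δ = (49000 × 2.8^3) / (3 × (2 × 10¹¹) × (5.92 × 10⁻⁵)) = 0.03028 m = 30.28 mm
(b) Maximum bending moment at the fixed end: M = P·L = 49000 × 2.8 = 137200 N·m. Convert y_max = 40 mm = 0.04 m.
  σ = M·y_max / I = (137200 × 0.04) / (5.92 × 10⁻⁵) = 9.27 × 10⁷ Pa = 92.7 MPa
Final answer: (a) δ = 30.28 mm, (b) σ = 92.7 MPa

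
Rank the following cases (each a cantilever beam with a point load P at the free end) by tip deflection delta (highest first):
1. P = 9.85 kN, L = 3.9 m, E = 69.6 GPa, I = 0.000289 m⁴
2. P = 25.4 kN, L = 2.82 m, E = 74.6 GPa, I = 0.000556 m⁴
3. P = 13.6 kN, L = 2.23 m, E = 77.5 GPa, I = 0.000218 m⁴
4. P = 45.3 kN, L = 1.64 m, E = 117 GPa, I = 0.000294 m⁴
Model: a cantilever beam with a point load P at the free end, so delta = (P·L^3) / (3·E·I) (SI units).
  Case 1: delta = (9850 × 3.9^3) / (3 × (6.96 × 10¹⁰) × 0.000289) = 0.009683 m = 9.683 mm
  Case 2: delta = (25400 × 2.82^3) / (3 × (7.46 × 10¹⁰) × 0.000556) = 0.004578 m = 4.578 mm
  Case 3: delta = (13600 × 2.23^3) / (3 × (7.75 × 10¹⁰) × 0.000218) = 0.002976 m = 2.976 mm
  Case 4: delta = (45300 × 1.64^3) / (3 × (1.17 × 10¹¹) × 0.000294) = 0.001936 m = 1.936 mm
Ordering: 9.683 mm (case 1) > 4.578 mm (case 2) > 2.976 mm (case 3) > 1.936 mm (case 4)
Final answer: 1, 2, 3, 4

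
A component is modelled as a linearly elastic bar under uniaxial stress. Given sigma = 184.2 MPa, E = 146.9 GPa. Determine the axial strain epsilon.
Model: a linearly elastic bar under uniaxial stress, so epsilon = sigma / E.
Convert to SI units:
  sigma = 184.2 MPa = 1.842 × 10⁸ Pa
  E = 146.9 GPa = 1.469 × 10¹¹ Pa
Substitute:
  epsilon = (1.842 × 10⁸) / (1.469 × 10¹¹)
  epsilon = 0.001254
Final answer: epsilon = 0.001254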